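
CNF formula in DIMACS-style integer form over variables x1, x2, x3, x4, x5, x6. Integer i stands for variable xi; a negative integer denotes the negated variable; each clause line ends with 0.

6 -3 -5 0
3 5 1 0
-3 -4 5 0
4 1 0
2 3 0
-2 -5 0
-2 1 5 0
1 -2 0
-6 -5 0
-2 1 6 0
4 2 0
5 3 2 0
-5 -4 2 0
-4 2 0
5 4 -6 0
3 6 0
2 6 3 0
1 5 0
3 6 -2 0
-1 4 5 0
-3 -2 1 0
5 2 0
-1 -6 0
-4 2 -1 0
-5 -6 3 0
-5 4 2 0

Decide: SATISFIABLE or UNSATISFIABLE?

UNSATISFIABLE

x2 = True:
  propagation gives x5=False, x1=True, x4=True, x3=False; an empty clause results — contradiction.
x2 = False:
  propagation gives x3=True, x4=True; an empty clause results — contradiction.
Every branch closes, so no satisfying assignment exists.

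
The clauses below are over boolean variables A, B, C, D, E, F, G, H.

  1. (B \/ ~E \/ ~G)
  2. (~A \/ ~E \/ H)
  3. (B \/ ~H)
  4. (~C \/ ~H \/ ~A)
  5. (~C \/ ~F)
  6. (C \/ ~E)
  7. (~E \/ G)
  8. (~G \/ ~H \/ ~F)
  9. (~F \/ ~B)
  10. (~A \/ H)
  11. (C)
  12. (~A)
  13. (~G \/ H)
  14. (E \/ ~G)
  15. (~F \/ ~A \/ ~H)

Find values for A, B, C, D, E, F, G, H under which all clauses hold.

A=0, B=1, C=1, D=0, E=0, F=0, G=0, H=1

Unit propagation: (C) forces C = True.
Unit propagation: (~F) forces F = False.
(~A) is a unit clause, so A = False.
Pure literal: B appears only positively; assign B = True.
Set E = False and propagate.
  then G is forced to False.
D, H are now unconstrained; take D = False, H = True.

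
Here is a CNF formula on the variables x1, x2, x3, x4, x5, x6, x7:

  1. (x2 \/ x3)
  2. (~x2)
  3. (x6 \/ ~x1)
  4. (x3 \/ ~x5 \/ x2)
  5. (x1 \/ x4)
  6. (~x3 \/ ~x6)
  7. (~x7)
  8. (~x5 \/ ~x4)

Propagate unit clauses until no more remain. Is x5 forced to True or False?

Unit clause (~x2) sets x2 = False.
From (x2 \/ x3) and x2 = False: x3 = True.
From (~x6 \/ ~x3) and x3 = True: x6 = False.
In (~x1 \/ x6), x6 is now false; ~x1 must hold, so x1 = False.
From (x4 \/ x1) and x1 = False: x4 = True.
(~x7) stands alone — x7 = False.
(~x5 \/ ~x4): since x4 = True, the clause reduces to (~x5). x5 = False.

False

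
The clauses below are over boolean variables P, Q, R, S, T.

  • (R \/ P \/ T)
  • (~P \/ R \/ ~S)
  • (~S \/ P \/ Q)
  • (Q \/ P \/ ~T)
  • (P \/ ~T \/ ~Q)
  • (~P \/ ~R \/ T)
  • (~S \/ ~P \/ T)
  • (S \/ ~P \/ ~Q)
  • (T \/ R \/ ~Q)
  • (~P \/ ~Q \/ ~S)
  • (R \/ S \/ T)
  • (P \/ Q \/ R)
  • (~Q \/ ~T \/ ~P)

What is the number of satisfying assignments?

Satisfying assignments:
  P=F Q=F R=T S=F T=F
  P=F Q=T R=T S=F T=F
  P=F Q=T R=T S=T T=F
  P=T Q=F R=F S=F T=T
  P=T Q=F R=T S=F T=T
  P=T Q=F R=T S=T T=T
That's 6 in total.

6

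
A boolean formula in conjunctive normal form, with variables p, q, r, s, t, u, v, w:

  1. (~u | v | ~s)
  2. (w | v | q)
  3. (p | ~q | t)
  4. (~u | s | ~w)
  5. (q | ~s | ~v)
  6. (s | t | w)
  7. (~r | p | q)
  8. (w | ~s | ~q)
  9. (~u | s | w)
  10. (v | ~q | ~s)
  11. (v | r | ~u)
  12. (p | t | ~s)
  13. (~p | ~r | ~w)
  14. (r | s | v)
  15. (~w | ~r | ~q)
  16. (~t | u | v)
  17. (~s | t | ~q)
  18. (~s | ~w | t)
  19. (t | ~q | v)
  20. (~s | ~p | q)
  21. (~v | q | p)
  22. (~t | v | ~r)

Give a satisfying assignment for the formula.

p=True  q=False  r=False  s=False  t=True  u=False  v=True  w=False

Check each clause:
  1. (v | ~u | ~s) — ~u is true.
  2. (q | w | v) — v is true.
  3. (p | t | ~q) — p is true.
  4. (s | ~u | ~w) — ~w is true.
  5. (~v | ~s | q) — ~s is true.
  6. (w | s | t) — t is true.
  7. (q | ~r | p) — p is true.
  8. (~s | w | ~q) — ~s is true.
  9. (s | ~u | w) — ~u is true.
  10. (v | ~s | ~q) — ~s is true.
  11. (~u | v | r) — ~u is true.
  12. (~s | t | p) — p is true.
  13. (~p | ~w | ~r) — ~w is true.
  14. (r | s | v) — v is true.
  15. (~w | ~r | ~q) — ~w is true.
  16. (u | v | ~t) — v is true.
  17. (~q | ~s | t) — ~s is true.
  18. (t | ~w | ~s) — ~w is true.
  19. (t | ~q | v) — t is true.
  20. (~s | q | ~p) — ~s is true.
  21. (~v | q | p) — p is true.
  22. (~r | ~t | v) — ~r is true.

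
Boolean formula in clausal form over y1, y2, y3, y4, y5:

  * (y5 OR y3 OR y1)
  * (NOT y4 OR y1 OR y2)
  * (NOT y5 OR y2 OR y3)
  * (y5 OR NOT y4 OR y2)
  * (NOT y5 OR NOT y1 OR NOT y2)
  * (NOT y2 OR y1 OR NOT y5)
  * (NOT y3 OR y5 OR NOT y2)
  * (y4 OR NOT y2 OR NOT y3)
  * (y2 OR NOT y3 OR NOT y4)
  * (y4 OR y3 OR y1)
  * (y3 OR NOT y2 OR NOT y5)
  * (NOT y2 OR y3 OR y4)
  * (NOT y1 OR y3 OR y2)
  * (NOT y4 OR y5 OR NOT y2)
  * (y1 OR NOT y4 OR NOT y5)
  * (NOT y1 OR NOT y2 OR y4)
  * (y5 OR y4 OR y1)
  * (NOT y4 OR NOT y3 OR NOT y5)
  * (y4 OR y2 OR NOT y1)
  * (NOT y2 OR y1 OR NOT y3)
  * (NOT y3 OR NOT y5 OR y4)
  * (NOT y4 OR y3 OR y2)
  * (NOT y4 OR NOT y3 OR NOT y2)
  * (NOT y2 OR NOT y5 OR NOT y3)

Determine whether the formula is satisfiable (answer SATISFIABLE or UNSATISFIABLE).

UNSATISFIABLE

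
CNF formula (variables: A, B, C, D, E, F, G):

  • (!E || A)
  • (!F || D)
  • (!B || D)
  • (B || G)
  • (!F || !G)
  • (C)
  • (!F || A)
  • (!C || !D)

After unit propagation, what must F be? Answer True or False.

False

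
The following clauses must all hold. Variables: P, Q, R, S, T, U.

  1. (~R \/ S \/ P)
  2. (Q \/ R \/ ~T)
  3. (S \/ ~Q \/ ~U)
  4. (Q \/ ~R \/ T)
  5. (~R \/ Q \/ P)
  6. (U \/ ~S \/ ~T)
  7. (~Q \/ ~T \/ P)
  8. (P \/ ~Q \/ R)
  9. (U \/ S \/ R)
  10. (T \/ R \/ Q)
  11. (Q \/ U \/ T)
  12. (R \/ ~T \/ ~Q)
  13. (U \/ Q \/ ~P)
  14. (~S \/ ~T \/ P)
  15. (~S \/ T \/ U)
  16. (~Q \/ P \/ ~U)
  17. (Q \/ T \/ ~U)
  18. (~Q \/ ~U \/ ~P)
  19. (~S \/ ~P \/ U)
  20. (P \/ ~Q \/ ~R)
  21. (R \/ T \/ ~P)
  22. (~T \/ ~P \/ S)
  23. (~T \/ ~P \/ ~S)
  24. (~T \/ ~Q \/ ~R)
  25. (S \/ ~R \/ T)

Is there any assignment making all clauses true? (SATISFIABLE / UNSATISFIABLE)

UNSATISFIABLE

Q = True:
  P = True:
    propagation gives U=False, S=False, R=True, T=False; an empty clause results — contradiction.
  P = False:
    propagation gives T=False, R=True; an empty clause results — contradiction.
Q = False:
  T = True:
    propagation gives R=True, P=True, U=True, S=True; an empty clause results — contradiction.
  T = False:
    propagation gives R=False; an empty clause results — contradiction.
Every branch closes, so no satisfying assignment exists.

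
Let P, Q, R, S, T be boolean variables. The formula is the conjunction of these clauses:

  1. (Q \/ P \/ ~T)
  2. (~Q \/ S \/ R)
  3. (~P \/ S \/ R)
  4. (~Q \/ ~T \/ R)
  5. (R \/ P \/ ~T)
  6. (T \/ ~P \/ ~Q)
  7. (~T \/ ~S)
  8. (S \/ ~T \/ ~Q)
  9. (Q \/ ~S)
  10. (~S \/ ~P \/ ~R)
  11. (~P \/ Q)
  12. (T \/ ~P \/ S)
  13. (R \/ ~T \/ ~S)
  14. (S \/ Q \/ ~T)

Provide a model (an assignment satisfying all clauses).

P = False  Q = True  R = True  S = True  T = False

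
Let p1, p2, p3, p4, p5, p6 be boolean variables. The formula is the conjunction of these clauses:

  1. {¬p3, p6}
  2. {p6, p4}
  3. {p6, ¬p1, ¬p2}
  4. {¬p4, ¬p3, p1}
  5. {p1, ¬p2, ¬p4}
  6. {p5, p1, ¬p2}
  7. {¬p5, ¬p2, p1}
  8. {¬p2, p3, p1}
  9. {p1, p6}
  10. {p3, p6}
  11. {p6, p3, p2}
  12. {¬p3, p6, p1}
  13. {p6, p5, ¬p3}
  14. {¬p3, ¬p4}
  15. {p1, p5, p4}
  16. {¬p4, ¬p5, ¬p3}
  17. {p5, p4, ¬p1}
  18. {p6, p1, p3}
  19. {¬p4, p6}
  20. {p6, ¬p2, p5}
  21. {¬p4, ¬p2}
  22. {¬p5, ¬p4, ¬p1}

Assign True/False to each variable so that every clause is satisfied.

Pure literal: p6 appears only positively; assign p6 = True.
Branch on p1: take p1 = True.
Branch on p2: take p2 = True.
  then p4 is forced to False.
  then p5 is forced to True.
p3 is now unconstrained; take p3 = True.
Every clause has at least one true literal under this assignment.

p1 = 1, p2 = 1, p3 = 1, p4 = 0, p5 = 1, p6 = 1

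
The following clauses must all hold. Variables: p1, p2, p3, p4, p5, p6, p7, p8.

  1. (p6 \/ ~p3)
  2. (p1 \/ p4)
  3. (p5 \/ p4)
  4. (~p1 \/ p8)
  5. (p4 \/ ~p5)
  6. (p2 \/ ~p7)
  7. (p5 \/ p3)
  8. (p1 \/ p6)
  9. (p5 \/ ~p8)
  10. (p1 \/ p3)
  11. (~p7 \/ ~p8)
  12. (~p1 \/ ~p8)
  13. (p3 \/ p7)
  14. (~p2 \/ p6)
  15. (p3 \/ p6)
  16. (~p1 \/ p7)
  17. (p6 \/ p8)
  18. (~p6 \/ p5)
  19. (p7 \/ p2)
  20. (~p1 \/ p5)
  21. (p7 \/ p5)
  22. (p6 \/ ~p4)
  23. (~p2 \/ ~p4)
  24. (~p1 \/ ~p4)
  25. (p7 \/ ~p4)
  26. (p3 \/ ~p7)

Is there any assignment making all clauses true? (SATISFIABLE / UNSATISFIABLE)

UNSATISFIABLE

p1 = True:
  propagation gives p8=True; an empty clause results — contradiction.
p1 = False:
  propagation gives p4=True, p6=True, p3=True, p5=True; an empty clause results — contradiction.
Every branch closes, so no satisfying assignment exists.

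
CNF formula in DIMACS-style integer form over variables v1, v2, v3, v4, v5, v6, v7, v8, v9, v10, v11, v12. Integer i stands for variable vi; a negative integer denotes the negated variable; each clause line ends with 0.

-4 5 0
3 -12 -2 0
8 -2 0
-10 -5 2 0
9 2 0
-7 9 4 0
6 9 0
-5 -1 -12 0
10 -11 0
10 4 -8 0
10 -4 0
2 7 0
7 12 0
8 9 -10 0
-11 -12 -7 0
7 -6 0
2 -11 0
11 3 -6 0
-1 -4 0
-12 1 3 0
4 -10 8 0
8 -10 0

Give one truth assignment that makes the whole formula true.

v1=F  v2=T  v3=T  v4=T  v5=T  v6=F  v7=T  v8=T  v9=T  v10=T  v11=T  v12=F

Check each clause:
  1. (v5 ∨ ¬v4) — v5 is true.
  2. (v3 ∨ ¬v2 ∨ ¬v12) — v3 is true.
  3. (¬v2 ∨ v8) — v8 is true.
  4. (¬v10 ∨ v2 ∨ ¬v5) — v2 is true.
  5. (v2 ∨ v9) — v9 is true.
  6. (v9 ∨ v4 ∨ ¬v7) — v9 is true.
  7. (v9 ∨ v6) — v9 is true.
  8. (¬v12 ∨ ¬v5 ∨ ¬v1) — ¬v12 is true.
  9. (v10 ∨ ¬v11) — v10 is true.
  10. (v10 ∨ v4 ∨ ¬v8) — v10 is true.
  11. (v10 ∨ ¬v4) — v10 is true.
  12. (v2 ∨ v7) — v2 is true.
  13. (v12 ∨ v7) — v7 is true.
  14. (v8 ∨ ¬v10 ∨ v9) — v8 is true.
  15. (¬v7 ∨ ¬v11 ∨ ¬v12) — ¬v12 is true.
  16. (v7 ∨ ¬v6) — ¬v6 is true.
  17. (¬v11 ∨ v2) — v2 is true.
  18. (¬v6 ∨ v3 ∨ v11) — v11 is true.
  19. (¬v4 ∨ ¬v1) — ¬v1 is true.
  20. (v3 ∨ v1 ∨ ¬v12) — v3 is true.
  21. (v4 ∨ ¬v10 ∨ v8) — v8 is true.
  22. (v8 ∨ ¬v10) — v8 is true.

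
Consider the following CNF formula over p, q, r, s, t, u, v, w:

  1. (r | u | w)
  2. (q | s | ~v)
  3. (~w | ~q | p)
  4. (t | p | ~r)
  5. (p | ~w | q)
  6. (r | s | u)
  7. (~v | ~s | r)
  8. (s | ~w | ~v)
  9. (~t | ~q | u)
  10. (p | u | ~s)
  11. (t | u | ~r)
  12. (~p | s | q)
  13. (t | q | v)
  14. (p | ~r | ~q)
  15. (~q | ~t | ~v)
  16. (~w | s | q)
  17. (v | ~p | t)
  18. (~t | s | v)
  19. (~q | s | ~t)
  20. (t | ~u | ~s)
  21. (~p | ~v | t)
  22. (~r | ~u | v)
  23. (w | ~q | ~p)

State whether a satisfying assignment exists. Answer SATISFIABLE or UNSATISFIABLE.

Set p = False and propagate.
Try q = False.
  then w is forced to False.
Try r = True.
  then t is forced to True.
The remaining clauses are satisfied by s = True, u = True, v = True.
So p=F  q=F  r=T  s=T  t=T  u=T  v=T  w=F is a satisfying assignment.

SATISFIABLE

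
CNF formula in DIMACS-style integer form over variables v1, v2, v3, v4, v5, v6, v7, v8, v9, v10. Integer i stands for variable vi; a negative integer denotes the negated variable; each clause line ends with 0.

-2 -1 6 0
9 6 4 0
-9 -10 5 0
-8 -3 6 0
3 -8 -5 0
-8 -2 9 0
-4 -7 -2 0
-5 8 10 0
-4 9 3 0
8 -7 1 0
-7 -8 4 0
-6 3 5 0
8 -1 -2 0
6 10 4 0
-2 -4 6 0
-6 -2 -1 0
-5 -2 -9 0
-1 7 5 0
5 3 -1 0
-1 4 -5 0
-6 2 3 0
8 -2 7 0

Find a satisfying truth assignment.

v1 = False, v2 = False, v3 = True, v4 = False, v5 = True, v6 = True, v7 = False, v8 = True, v9 = False, v10 = False

Set v1 = False and propagate.
The remaining clauses are satisfied by v2 = False, v3 = True, v4 = False, v5 = True, v6 = True, v7 = False, v8 = True, v9 = False, v10 = False.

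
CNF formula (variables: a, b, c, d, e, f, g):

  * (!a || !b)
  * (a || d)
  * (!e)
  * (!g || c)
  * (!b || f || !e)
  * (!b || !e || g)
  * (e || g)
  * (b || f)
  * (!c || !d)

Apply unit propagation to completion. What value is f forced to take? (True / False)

True

Unit clause (!e) sets e = False.
(e || g): since e = False, the clause reduces to (g). g = True.
From (c || !g) and g = True: c = True.
In (!c || !d), !c is now false; !d must hold, so d = False.
(a || d): since d = False, the clause reduces to (a). a = True.
From (!a || !b) and a = True: b = False.
From (b || f) and b = False: f = True.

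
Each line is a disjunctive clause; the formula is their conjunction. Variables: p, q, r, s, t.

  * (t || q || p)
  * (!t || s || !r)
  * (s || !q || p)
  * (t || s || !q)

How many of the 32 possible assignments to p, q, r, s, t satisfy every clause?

Split on q, then s.
  q=1, s=1: p, r, t free → 2^3 = 8.
  q=1, s=0: remaining (p,r,t) ∈ {(1,0,1)} — 1.
  q=0, s=1: r free; 3 ways for (p,t) × 2^1 = 6.
  q=0, s=0: remaining (p,r,t) ∈ {(0,0,1); (1,0,0); (1,0,1); (1,1,0)} — 4.
Total: 8 + 1 + 6 + 4 = 19.

19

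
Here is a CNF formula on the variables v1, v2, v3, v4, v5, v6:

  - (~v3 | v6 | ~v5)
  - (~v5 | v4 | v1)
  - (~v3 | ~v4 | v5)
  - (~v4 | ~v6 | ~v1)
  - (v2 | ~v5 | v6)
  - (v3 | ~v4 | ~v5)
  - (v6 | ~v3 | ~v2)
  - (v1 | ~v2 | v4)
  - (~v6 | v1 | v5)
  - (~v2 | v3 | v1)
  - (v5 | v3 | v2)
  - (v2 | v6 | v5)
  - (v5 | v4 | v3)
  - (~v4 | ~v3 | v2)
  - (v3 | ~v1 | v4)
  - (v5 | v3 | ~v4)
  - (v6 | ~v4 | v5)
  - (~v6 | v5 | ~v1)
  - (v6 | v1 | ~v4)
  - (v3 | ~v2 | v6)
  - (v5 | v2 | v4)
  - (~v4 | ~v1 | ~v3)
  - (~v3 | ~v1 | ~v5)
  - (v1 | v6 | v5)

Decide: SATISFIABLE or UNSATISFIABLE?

SATISFIABLE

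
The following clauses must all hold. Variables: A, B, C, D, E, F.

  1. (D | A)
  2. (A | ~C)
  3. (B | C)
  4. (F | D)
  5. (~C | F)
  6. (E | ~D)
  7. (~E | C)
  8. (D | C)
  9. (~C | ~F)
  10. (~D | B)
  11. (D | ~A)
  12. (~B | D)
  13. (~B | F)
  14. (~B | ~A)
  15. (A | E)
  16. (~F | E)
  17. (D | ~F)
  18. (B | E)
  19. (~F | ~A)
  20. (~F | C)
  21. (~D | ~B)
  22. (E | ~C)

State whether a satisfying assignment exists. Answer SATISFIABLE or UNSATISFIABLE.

D = True:
  propagation gives E=True, C=True, A=True, F=True; an empty clause results — contradiction.
D = False:
  propagation gives A=True; an empty clause results — contradiction.
Every branch closes, so no satisfying assignment exists.

UNSATISFIABLE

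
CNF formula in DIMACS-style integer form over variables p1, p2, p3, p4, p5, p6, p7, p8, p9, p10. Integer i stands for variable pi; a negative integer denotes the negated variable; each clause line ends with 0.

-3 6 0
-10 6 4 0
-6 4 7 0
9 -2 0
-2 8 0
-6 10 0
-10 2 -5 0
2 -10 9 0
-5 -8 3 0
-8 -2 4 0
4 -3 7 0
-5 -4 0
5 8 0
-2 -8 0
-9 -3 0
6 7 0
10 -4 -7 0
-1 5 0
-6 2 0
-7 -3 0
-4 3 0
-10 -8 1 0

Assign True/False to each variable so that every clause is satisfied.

p1 = True, p2 = False, p3 = False, p4 = False, p5 = True, p6 = False, p7 = True, p8 = False, p9 = False, p10 = False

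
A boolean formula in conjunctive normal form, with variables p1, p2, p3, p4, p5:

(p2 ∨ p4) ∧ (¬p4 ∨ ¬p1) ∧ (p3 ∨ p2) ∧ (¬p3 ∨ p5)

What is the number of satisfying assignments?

Split on p2, then p3.
  p2=1, p3=1: remaining (p1,p4,p5) ∈ {(0,0,1); (0,1,1); (1,0,1)} — 3.
  p2=1, p3=0: p5 free; 3 ways for (p1,p4) × 2^1 = 6.
  p2=0, p3=1: remaining (p1,p4,p5) ∈ {(0,1,1)} — 1.
  p2=0, p3=0: a clause becomes empty — 0.
Total: 3 + 6 + 1 + 0 = 10.

10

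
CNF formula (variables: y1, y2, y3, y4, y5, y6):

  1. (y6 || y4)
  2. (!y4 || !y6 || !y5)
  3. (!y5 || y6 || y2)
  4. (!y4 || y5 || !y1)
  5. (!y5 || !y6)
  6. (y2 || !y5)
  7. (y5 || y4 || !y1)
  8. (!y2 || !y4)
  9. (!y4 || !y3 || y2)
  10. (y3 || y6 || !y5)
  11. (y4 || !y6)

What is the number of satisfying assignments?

2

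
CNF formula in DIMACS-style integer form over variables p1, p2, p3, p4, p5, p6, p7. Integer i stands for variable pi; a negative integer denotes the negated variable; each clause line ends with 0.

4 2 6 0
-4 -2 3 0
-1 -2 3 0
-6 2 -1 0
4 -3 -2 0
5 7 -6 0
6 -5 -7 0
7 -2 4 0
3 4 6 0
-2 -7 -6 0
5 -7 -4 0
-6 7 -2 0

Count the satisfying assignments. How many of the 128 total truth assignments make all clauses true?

22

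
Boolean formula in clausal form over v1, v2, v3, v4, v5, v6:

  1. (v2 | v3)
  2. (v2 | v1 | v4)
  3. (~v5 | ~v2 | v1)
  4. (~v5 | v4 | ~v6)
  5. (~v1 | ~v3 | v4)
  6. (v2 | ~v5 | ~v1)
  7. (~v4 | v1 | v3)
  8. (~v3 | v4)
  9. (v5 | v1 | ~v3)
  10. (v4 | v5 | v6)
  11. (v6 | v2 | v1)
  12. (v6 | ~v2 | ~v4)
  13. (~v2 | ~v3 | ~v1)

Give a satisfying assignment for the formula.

v1=True, v2=True, v3=False, v4=True, v5=True, v6=True

Try v1 = True.
Set v2 = True and propagate.
  then v3 is forced to False.
Branch on v4: take v4 = True.
  then v6 is forced to True.
v5 is now unconstrained; take v5 = True.
Every clause has at least one true literal under this assignment.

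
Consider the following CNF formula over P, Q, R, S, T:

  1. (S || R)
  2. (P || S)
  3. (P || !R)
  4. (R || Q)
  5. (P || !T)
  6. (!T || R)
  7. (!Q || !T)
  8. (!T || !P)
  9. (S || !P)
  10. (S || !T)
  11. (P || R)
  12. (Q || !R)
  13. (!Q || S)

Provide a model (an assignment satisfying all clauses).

P = True, Q = True, R = True, S = True, T = False

Check each clause:
  1. (S || R) — R is true.
  2. (P || S) — P is true.
  3. (P || !R) — P is true.
  4. (R || Q) — Q is true.
  5. (!T || P) — P is true.
  6. (!T || R) — R is true.
  7. (!T || !Q) — !T is true.
  8. (!P || !T) — !T is true.
  9. (S || !P) — S is true.
  10. (!T || S) — !T is true.
  11. (P || R) — P is true.
  12. (Q || !R) — Q is true.
  13. (S || !Q) — S is true.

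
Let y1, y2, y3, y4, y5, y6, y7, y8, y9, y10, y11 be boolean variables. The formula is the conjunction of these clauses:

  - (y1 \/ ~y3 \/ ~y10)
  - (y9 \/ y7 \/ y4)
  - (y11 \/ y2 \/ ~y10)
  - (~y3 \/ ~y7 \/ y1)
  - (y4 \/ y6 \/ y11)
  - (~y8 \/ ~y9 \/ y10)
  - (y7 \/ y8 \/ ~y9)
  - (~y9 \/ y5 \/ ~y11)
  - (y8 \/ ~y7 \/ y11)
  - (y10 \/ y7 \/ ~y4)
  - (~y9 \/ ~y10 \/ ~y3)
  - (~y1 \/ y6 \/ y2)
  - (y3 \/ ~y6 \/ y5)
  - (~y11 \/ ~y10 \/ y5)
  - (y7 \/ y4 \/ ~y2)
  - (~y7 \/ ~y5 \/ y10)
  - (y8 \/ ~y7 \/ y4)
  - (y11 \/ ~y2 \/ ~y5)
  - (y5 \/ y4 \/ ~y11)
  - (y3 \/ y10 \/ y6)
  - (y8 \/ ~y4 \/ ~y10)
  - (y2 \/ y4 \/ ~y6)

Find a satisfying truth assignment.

y1 = T, y2 = T, y3 = F, y4 = F, y5 = T, y6 = T, y7 = T, y8 = T, y9 = F, y10 = T, y11 = T

Check each clause:
  1. (y1 \/ ~y10 \/ ~y3) — y1 is true.
  2. (y4 \/ y7 \/ y9) — y7 is true.
  3. (~y10 \/ y11 \/ y2) — y2 is true.
  4. (~y7 \/ y1 \/ ~y3) — y1 is true.
  5. (y4 \/ y11 \/ y6) — y11 is true.
  6. (y10 \/ ~y9 \/ ~y8) — y10 is true.
  7. (~y9 \/ y8 \/ y7) — y8 is true.
  8. (~y9 \/ ~y11 \/ y5) — y5 is true.
  9. (y11 \/ ~y7 \/ y8) — y8 is true.
  10. (y10 \/ ~y4 \/ y7) — y10 is true.
  11. (~y3 \/ ~y10 \/ ~y9) — ~y3 is true.
  12. (y2 \/ y6 \/ ~y1) — y2 is true.
  13. (y5 \/ y3 \/ ~y6) — y5 is true.
  14. (y5 \/ ~y10 \/ ~y11) — y5 is true.
  15. (~y2 \/ y4 \/ y7) — y7 is true.
  16. (y10 \/ ~y5 \/ ~y7) — y10 is true.
  17. (y4 \/ y8 \/ ~y7) — y8 is true.
  18. (~y5 \/ ~y2 \/ y11) — y11 is true.
  19. (y4 \/ ~y11 \/ y5) — y5 is true.
  20. (y6 \/ y10 \/ y3) — y10 is true.
  21. (~y10 \/ ~y4 \/ y8) — y8 is true.
  22. (~y6 \/ y2 \/ y4) — y2 is true.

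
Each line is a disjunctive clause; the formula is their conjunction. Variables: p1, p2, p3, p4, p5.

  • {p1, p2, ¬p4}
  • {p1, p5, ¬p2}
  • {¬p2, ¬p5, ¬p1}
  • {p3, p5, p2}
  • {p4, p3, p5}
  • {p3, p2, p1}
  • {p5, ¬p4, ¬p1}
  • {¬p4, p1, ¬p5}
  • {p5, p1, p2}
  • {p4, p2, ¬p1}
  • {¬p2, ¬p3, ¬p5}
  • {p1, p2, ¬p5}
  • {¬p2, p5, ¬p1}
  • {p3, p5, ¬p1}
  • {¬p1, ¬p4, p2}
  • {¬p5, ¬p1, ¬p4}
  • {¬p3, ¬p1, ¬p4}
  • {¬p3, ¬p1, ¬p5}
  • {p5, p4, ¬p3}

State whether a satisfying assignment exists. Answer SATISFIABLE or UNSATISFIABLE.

SATISFIABLE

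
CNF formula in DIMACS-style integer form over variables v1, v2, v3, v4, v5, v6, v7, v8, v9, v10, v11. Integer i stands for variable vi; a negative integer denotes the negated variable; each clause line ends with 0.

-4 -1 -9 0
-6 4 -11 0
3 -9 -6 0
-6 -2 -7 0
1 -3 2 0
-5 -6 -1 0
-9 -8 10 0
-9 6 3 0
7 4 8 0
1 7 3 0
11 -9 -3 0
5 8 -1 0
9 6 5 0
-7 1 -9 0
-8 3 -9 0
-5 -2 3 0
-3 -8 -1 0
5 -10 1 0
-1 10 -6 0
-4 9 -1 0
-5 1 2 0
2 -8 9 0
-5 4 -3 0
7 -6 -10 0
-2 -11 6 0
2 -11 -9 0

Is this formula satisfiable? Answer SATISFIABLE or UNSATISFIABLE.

Set v1 = False and propagate.
Set v2 = True and propagate.
Set v3 = True and propagate.
For the remaining variables, v4 = True, v5 = True, v6 = False, v7 = True, v8 = True, v9 = False, v10 = False, v11 = False works.
So v1 = False, v2 = True, v3 = True, v4 = True, v5 = True, v6 = False, v7 = True, v8 = True, v9 = False, v10 = False, v11 = False is a satisfying assignment.

SATISFIABLE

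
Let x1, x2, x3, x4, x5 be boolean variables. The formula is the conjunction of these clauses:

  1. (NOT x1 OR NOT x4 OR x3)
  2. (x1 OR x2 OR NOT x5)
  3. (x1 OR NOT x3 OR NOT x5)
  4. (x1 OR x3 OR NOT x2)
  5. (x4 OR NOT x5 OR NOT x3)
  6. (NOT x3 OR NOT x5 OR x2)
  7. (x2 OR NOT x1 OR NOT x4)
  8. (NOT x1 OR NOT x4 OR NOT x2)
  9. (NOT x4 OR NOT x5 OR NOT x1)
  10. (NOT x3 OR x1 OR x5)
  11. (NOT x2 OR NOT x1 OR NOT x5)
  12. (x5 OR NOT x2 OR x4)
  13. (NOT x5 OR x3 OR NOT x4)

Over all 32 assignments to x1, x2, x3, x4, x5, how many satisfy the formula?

5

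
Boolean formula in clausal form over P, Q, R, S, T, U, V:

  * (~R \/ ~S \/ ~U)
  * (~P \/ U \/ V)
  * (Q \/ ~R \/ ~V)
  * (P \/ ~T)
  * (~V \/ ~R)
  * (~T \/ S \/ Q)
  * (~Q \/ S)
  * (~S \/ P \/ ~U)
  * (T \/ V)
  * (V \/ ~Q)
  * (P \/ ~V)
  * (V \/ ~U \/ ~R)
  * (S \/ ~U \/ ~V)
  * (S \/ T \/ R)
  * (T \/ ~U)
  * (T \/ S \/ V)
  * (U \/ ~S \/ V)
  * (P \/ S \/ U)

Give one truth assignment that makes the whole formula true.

Try P = True.
Set Q = True and propagate.
  then S is forced to True.
  then V is forced to True.
  then R is forced to False.
For the remaining variables, T = True, U = True works.
Every clause has at least one true literal under this assignment.
Check each clause:
  1. (~R \/ ~S \/ ~U) — ~R is true.
  2. (U \/ ~P \/ V) — U is true.
  3. (~R \/ ~V \/ Q) — Q is true.
  4. (~T \/ P) — P is true.
  5. (~R \/ ~V) — ~R is true.
  6. (Q \/ ~T \/ S) — Q is true.
  7. (~Q \/ S) — S is true.
  8. (~U \/ P \/ ~S) — P is true.
  9. (V \/ T) — T is true.
  10. (~Q \/ V) — V is true.
  11. (~V \/ P) — P is true.
  12. (V \/ ~U \/ ~R) — ~R is true.
  13. (S \/ ~U \/ ~V) — S is true.
  14. (S \/ R \/ T) — S is true.
  15. (~U \/ T) — T is true.
  16. (S \/ T \/ V) — S is true.
  17. (U \/ V \/ ~S) — U is true.
  18. (P \/ S \/ U) — P is true.

P=True, Q=True, R=False, S=True, T=True, U=True, V=True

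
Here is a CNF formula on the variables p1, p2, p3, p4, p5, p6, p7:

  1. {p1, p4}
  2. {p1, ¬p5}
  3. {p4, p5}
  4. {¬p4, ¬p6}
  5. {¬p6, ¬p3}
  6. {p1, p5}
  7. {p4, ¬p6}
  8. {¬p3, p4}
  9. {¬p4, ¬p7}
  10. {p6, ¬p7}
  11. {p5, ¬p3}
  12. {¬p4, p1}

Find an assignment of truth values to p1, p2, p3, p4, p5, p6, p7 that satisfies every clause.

p1 occurs only positively in the remaining clauses — set p1 = True.
Pure literal: p3 appears only negated; assign p3 = False.
Set p4 = True and propagate.
  then p6 is forced to False.
  then p7 is forced to False.
p2, p5 are now unconstrained; take p2 = True, p5 = False.

p1=T, p2=T, p3=F, p4=T, p5=F, p6=F, p7=F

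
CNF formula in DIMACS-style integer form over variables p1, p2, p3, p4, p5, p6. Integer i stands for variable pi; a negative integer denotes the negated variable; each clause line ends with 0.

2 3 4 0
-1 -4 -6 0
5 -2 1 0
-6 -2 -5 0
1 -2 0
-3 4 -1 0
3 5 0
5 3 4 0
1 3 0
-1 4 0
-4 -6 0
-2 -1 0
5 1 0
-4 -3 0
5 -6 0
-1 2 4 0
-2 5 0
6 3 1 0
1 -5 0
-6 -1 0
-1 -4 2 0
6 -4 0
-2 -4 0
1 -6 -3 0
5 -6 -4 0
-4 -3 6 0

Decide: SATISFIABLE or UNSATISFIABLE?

p1 = True:
  propagation gives p4=True, p6=False; an empty clause results — contradiction.
p1 = False:
  propagation gives p2=False, p3=True, p5=True; an empty clause results — contradiction.
Every branch closes, so no satisfying assignment exists.

UNSATISFIABLE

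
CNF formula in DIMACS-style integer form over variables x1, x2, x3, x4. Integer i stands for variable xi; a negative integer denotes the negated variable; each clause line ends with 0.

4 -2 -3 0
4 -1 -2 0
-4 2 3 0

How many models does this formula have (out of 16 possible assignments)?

Case analysis on x2 and x4:
  x2=T, x4=T: remaining (x1,x3) ∈ {(F,F); (F,T); (T,F); (T,T)} — 4.
  x2=T, x4=F: remaining (x1,x3) ∈ {(F,F)} — 1.
  x2=F, x4=T: remaining (x1,x3) ∈ {(F,T); (T,T)} — 2.
  x2=F, x4=F: remaining (x1,x3) ∈ {(F,F); (F,T); (T,F); (T,T)} — 4.
Total: 4 + 1 + 2 + 4 = 11.

11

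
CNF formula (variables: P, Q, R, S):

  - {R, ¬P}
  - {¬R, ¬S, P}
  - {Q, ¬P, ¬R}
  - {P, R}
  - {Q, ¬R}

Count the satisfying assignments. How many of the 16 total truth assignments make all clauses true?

3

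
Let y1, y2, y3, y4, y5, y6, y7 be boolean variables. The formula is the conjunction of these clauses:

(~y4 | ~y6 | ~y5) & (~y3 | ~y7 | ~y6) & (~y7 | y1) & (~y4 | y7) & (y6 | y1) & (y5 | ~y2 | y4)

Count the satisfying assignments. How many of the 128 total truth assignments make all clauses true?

37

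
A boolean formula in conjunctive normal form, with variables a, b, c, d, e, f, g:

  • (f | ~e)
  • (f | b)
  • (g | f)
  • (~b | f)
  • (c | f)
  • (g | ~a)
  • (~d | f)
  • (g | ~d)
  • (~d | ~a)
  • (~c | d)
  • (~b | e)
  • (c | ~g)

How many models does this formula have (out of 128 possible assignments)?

6

The models are:
  a=F b=F c=F d=F e=F f=T g=F
  a=F b=F c=F d=F e=T f=T g=F
  a=F b=F c=T d=T e=F f=T g=T
  a=F b=F c=T d=T e=T f=T g=T
  a=F b=T c=F d=F e=T f=T g=F
  a=F b=T c=T d=T e=T f=T g=T
Count: 6.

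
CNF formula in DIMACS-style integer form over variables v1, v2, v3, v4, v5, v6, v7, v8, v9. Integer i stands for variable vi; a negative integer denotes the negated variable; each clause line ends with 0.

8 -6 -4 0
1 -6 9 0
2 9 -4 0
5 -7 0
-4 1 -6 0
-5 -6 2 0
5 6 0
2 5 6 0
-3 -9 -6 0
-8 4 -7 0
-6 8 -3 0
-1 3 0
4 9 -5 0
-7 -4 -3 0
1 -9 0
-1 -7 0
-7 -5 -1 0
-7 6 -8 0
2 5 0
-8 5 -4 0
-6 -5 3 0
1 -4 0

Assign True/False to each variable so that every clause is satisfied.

v1=1, v2=1, v3=1, v4=0, v5=0, v6=1, v7=0, v8=1, v9=0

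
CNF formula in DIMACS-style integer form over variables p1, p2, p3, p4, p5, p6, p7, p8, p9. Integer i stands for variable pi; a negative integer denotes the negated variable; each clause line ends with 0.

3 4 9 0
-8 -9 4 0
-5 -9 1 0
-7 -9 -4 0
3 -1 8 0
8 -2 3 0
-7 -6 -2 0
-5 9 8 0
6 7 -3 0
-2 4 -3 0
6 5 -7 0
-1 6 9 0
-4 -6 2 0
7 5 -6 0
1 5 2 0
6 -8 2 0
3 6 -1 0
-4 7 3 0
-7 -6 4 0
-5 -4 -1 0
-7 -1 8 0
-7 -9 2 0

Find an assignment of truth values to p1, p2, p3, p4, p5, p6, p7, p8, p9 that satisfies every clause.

Branch on p1: take p1 = False.
Set p2 = False and propagate.
  then p5 is forced to True.
  then p9 is forced to False.
  then p8 is forced to True.
  then p6 is forced to True.
  then p4 is forced to False.
  then p3 is forced to True.
  then p7 is forced to False.

p1=F  p2=F  p3=T  p4=F  p5=T  p6=T  p7=F  p8=T  p9=F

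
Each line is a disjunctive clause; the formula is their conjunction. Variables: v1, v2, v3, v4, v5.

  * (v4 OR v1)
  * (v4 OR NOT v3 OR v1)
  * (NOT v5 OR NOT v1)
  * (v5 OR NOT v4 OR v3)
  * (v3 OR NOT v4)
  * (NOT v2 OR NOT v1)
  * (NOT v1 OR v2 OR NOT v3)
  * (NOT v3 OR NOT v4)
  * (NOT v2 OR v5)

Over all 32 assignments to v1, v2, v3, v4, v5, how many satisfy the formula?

The models are:
  v1=1 v2=0 v3=0 v4=0 v5=0
Count: 1.

1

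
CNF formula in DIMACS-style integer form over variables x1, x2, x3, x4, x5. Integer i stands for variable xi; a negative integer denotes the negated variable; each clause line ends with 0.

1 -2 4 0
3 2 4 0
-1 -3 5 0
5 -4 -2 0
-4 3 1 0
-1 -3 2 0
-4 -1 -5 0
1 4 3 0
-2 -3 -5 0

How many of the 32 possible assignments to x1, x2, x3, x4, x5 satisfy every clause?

Satisfying assignments:
  x1=F x2=F x3=T x4=F x5=F
  x1=F x2=F x3=T x4=F x5=T
  x1=F x2=F x3=T x4=T x5=F
  x1=F x2=F x3=T x4=T x5=T
  x1=T x2=F x3=F x4=T x5=F
  x1=T x2=T x3=F x4=F x5=F
  x1=T x2=T x3=F x4=F x5=T
That's 7 in total.

7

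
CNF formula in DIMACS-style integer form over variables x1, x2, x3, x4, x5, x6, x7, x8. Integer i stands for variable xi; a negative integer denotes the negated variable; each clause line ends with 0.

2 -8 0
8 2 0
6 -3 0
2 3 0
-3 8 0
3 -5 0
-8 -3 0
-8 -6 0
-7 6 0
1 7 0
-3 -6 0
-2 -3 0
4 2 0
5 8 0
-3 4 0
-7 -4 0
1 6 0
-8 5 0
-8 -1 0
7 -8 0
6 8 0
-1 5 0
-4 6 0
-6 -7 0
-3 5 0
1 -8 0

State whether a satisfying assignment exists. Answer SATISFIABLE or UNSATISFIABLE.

UNSATISFIABLE

x8 = True:
  propagation gives x2=True, x3=False, x5=False; an empty clause results — contradiction.
x8 = False:
  propagation gives x2=True, x3=False, x5=False; an empty clause results — contradiction.
Every branch closes, so no satisfying assignment exists.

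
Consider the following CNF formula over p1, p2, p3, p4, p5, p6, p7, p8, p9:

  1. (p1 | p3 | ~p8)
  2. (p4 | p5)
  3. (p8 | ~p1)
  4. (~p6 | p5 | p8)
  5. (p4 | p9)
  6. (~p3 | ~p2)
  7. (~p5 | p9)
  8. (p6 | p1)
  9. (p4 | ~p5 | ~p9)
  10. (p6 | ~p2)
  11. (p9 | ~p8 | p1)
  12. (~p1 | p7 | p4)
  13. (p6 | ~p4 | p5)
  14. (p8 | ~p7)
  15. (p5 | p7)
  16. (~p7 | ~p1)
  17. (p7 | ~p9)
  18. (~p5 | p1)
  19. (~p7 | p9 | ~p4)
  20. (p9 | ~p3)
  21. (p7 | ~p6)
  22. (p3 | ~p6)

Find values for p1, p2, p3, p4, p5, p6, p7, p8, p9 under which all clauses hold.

p1=F  p2=F  p3=T  p4=T  p5=F  p6=T  p7=T  p8=T  p9=T

Pure literal: p2 appears only negated; assign p2 = False.
Try p1 = False.
  then p6 is forced to True.
  then p5 is forced to False.
  then p4 is forced to True.
  then p8 is forced to True.
  then p3 is forced to True.
  then p9 is forced to True.
  then p7 is forced to True.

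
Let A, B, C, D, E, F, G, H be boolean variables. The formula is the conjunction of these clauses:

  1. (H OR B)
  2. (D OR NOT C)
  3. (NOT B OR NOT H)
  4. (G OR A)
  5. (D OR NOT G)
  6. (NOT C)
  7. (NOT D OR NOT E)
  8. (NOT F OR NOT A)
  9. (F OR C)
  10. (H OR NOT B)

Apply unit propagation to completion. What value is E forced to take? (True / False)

False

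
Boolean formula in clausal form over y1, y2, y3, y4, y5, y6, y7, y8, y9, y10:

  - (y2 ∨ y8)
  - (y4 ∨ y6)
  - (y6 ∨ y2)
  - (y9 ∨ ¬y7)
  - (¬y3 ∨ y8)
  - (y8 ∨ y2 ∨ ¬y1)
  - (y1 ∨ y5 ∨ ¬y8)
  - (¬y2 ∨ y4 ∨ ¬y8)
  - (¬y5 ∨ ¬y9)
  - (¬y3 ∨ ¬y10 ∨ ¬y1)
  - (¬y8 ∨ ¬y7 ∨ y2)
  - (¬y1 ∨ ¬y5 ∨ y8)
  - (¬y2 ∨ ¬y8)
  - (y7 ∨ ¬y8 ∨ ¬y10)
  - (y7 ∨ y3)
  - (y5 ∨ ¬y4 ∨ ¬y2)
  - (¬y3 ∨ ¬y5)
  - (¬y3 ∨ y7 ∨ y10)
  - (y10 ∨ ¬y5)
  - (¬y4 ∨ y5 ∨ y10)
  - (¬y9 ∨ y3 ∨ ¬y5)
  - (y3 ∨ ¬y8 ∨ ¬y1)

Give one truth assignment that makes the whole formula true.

y1 = False, y2 = True, y3 = False, y4 = False, y5 = False, y6 = True, y7 = True, y8 = False, y9 = True, y10 = True

Pure literal: y6 appears only positively; assign y6 = True.
Try y1 = False.
Branch on y2: take y2 = True.
  then y8 is forced to False.
  then y3 is forced to False.
  then y7 is forced to True.
  then y9 is forced to True.
  then y5 is forced to False.
  then y4 is forced to False.
y10 is now unconstrained; take y10 = True.
Every clause has at least one true literal under this assignment.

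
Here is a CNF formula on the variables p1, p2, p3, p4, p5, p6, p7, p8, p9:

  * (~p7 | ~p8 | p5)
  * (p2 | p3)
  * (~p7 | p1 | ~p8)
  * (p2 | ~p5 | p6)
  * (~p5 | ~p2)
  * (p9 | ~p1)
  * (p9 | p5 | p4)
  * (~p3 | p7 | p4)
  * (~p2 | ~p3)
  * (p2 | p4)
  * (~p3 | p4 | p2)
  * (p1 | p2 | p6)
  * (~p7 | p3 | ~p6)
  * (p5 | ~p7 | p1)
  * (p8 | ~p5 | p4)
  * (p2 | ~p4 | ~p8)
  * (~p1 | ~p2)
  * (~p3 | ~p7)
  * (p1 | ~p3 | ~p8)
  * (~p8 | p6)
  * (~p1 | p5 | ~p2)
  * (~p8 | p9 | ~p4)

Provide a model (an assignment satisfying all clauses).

p1=False, p2=False, p3=True, p4=True, p5=True, p6=True, p7=False, p8=False, p9=False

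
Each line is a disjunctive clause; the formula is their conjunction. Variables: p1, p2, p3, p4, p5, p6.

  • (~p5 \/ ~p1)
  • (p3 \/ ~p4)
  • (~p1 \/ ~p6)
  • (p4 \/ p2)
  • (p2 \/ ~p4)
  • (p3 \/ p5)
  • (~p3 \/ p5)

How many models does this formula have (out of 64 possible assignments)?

6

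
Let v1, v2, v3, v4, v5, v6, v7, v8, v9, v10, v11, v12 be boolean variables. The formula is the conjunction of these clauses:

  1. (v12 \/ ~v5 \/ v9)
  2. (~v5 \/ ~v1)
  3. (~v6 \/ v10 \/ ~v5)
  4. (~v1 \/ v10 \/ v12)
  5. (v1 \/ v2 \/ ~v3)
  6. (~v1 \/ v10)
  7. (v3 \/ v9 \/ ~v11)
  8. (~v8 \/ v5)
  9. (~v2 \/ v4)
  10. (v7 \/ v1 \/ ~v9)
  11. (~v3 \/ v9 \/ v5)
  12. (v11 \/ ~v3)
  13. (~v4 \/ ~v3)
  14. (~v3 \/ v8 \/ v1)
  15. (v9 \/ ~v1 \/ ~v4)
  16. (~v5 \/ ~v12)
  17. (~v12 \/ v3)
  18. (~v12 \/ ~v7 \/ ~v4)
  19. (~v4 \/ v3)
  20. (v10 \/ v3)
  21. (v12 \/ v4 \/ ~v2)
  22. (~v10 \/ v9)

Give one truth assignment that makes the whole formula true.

v1 = True, v2 = False, v3 = True, v4 = False, v5 = False, v6 = False, v7 = False, v8 = False, v9 = True, v10 = True, v11 = True, v12 = True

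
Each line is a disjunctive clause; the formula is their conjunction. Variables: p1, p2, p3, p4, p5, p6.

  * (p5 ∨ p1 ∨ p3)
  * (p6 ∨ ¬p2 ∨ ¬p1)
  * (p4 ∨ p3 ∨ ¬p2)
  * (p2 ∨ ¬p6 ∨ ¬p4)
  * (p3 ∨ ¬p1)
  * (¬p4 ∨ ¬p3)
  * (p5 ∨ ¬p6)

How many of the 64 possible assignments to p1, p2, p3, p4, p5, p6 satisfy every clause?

Case analysis on p3 and p1:
  p3=1, p1=1: remaining (p2,p4,p5,p6) ∈ {(0,0,0,0); (0,0,1,0); (0,0,1,1); (1,0,1,1)} — 4.
  p3=1, p1=0: p2 free; 3 ways for (p4,p5,p6) × 2^1 = 6.
  p3=0, p1=1: a clause becomes empty — 0.
  p3=0, p1=0: 5 of the 16 assignments to (p2,p4,p5,p6) work.
Total: 4 + 6 + 0 + 5 = 15.

15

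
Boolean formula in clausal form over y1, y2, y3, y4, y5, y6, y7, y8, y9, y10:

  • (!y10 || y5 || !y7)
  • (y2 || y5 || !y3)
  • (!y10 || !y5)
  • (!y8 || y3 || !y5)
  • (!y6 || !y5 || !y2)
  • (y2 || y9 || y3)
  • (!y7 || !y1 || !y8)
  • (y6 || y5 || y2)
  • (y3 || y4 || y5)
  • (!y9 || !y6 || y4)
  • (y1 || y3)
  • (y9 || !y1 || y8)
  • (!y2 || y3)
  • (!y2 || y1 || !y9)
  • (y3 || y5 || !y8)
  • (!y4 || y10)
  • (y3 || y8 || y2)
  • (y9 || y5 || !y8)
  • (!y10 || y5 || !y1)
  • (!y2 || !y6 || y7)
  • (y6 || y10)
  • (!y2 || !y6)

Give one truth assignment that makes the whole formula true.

y1=1  y2=0  y3=1  y4=0  y5=1  y6=1  y7=0  y8=1  y9=0  y10=0

Try y1 = True.
Try y2 = False.
For the remaining variables, y3 = True, y4 = False, y5 = True, y6 = True, y7 = False, y8 = True, y9 = False, y10 = False works.
Check each clause:
  1. (!y10 || !y7 || y5) — !y7 is true.
  2. (y2 || y5 || !y3) — y5 is true.
  3. (!y5 || !y10) — !y10 is true.
  4. (!y5 || !y8 || y3) — y3 is true.
  5. (!y5 || !y6 || !y2) — !y2 is true.
  6. (y9 || y2 || y3) — y3 is true.
  7. (!y7 || !y1 || !y8) — !y7 is true.
  8. (y6 || y5 || y2) — y5 is true.
  9. (y3 || y4 || y5) — y3 is true.
  10. (!y9 || !y6 || y4) — !y9 is true.
  11. (y1 || y3) — y1 is true.
  12. (!y1 || y9 || y8) — y8 is true.
  13. (!y2 || y3) — y3 is true.
  14. (!y9 || y1 || !y2) — y1 is true.
  15. (!y8 || y5 || y3) — y3 is true.
  16. (y10 || !y4) — !y4 is true.
  17. (y8 || y3 || y2) — y8 is true.
  18. (y9 || !y8 || y5) — y5 is true.
  19. (!y1 || y5 || !y10) — y5 is true.
  20. (!y6 || y7 || !y2) — !y2 is true.
  21. (y6 || y10) — y6 is true.
  22. (!y2 || !y6) — !y2 is true.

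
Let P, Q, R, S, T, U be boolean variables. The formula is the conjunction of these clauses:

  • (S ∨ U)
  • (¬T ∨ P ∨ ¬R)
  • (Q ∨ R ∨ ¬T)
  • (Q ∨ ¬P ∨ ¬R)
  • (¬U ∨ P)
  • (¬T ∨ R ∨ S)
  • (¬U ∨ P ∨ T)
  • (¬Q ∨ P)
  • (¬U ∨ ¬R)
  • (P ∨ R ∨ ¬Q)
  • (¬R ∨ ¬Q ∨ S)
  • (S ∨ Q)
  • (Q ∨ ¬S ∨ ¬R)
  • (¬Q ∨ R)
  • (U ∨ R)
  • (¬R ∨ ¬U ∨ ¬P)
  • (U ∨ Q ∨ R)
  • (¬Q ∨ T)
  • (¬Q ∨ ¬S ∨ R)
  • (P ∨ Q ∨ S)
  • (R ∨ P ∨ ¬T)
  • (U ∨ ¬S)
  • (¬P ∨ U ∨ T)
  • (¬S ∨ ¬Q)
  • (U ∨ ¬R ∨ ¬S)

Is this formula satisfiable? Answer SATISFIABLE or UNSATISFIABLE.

SATISFIABLE

Try P = True.
Branch on Q: take Q = False.
  then R is forced to False.
  then T is forced to False.
  then S is forced to True.
  then U is forced to True.
So P=1  Q=0  R=0  S=1  T=0  U=1 is a satisfying assignment.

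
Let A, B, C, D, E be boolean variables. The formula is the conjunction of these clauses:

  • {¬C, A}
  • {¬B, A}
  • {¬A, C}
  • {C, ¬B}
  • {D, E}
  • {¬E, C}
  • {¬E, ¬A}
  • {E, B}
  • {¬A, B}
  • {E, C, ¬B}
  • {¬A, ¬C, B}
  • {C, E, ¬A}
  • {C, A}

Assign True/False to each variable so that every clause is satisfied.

A=True, B=True, C=True, D=True, E=False

D occurs only positively in the remaining clauses — set D = True.
Set A = True and propagate.
  then C is forced to True.
  then E is forced to False.
  then B is forced to True.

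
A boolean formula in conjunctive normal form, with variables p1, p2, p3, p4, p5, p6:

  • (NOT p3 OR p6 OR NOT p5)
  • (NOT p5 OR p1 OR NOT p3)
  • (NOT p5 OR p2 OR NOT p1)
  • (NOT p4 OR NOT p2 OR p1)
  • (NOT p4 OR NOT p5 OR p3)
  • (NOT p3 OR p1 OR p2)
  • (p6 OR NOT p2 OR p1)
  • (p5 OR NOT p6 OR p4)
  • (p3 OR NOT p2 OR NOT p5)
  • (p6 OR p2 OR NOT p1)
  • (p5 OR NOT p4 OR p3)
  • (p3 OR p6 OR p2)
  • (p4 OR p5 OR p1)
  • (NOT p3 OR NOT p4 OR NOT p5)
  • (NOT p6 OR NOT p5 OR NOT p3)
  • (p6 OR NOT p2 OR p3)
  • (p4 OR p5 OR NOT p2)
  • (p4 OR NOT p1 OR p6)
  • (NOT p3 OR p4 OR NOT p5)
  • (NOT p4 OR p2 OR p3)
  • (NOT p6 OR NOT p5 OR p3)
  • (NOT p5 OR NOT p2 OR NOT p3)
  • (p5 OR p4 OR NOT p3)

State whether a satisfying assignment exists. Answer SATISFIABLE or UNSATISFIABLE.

SATISFIABLE

Set p1 = True and propagate.
For the remaining variables, p2 = False, p3 = True, p4 = True, p5 = False, p6 = True works.
Every clause has at least one true literal under this assignment.
So p1=1, p2=0, p3=1, p4=1, p5=0, p6=1 is a satisfying assignment.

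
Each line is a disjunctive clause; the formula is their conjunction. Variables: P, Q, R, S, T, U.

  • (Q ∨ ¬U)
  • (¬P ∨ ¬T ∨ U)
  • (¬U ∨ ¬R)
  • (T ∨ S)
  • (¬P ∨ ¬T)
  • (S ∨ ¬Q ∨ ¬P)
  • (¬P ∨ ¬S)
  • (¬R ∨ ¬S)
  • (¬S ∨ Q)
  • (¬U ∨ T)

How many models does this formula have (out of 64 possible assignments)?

8

The models are:
  P=0 Q=0 R=0 S=0 T=1 U=0
  P=0 Q=0 R=1 S=0 T=1 U=0
  P=0 Q=1 R=0 S=0 T=1 U=0
  P=0 Q=1 R=0 S=0 T=1 U=1
  P=0 Q=1 R=0 S=1 T=0 U=0
  P=0 Q=1 R=0 S=1 T=1 U=0
  P=0 Q=1 R=0 S=1 T=1 U=1
  P=0 Q=1 R=1 S=0 T=1 U=0
Count: 8.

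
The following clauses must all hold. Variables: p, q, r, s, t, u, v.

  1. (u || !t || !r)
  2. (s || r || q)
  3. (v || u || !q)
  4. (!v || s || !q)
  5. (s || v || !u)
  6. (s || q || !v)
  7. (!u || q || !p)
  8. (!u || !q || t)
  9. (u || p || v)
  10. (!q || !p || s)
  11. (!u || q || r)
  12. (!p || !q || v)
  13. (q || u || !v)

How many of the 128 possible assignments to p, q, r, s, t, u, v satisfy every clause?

20

Case analysis on q and u:
  q=1, u=1: r free; 3 ways for (p,s,t,v) × 2^1 = 6.
  q=1, u=0: p free; 3 ways for (r,s,t,v) × 2^1 = 6.
  q=0, u=1: remaining (p,r,s,t,v) ∈ {(0,1,1,0,0); (0,1,1,0,1); (0,1,1,1,0); (0,1,1,1,1)} — 4.
  q=0, u=0: remaining (p,r,s,t,v) ∈ {(1,0,1,0,0); (1,0,1,1,0); (1,1,0,0,0); (1,1,1,0,0)} — 4.
Total: 6 + 6 + 4 + 4 = 20.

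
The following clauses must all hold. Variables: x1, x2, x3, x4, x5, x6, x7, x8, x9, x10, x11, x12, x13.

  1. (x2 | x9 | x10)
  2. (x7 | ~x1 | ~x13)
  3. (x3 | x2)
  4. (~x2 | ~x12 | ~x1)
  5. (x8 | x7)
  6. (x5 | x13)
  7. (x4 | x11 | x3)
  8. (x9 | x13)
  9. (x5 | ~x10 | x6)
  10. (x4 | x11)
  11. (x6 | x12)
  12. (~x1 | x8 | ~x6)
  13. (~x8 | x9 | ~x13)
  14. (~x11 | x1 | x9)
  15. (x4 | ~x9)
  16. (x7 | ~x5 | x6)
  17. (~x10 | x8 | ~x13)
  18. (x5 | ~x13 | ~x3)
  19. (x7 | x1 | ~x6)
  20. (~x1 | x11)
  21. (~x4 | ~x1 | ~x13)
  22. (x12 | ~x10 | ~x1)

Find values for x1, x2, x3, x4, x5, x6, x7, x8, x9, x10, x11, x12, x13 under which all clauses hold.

x1=F  x2=T  x3=F  x4=T  x5=T  x6=T  x7=T  x8=T  x9=T  x10=F  x11=T  x12=T  x13=F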